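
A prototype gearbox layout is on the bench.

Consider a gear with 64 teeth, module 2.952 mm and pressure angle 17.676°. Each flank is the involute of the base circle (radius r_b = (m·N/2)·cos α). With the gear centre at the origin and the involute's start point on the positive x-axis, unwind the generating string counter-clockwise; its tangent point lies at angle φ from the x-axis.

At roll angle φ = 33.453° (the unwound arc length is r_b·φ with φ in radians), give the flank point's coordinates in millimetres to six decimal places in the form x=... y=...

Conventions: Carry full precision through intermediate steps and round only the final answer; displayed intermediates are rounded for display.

x=104.062492 y=5.770337

topology: single-mesh involute geometry — m = 2.952, N = 64
pitch radius r_p = m·N/2 = 2.952·64/2 = 94.464000
base radius r_b = r_p·cos α = 94.464000·cos 17.676° = 90.004237
roll angle φ = 33.453° = 0.58386499 rad
x = r_b·(cos φ + φ·sin φ) = 104.062492
y = r_b·(sin φ − φ·cos φ) = 5.770337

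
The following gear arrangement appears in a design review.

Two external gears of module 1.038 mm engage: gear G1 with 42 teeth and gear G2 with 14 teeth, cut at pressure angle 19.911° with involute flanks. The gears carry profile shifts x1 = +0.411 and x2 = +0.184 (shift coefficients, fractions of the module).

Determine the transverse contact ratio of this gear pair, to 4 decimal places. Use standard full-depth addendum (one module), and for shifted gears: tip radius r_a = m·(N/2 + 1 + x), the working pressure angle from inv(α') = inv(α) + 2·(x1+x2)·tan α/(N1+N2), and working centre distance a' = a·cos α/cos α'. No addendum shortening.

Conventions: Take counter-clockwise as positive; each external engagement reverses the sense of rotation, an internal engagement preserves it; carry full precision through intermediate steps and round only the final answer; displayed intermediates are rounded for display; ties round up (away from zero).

1.4912

single-mesh involute tooth geometry (42T engaging 14T at module 1.038)
base radii: r_b1 = 20.494976, r_b2 = 6.831659
tip radii: r_a1 = 23.262618, r_a2 = 8.494992
inv(α') = inv(19.911°) + 2·(+0.411+0.184)·tan α/(42+14) = 0.02239661  ⇒  α' = 22.79039°
a' = a·cos α / cos α' = 29.0640·cos 19.911°/cos 22.79039° = 29.640743
action lengths: √(r_a1²−r_b1²) = 11.004788, √(r_a2²−r_b2²) = 5.049092
base pitch p_b = π·m·cos α = 3.066041
CR = (11.004788 + 5.049092 − 29.640743·sin 22.79039°)/3.066041 = 1.491243
contact ratio ≈ 1.4912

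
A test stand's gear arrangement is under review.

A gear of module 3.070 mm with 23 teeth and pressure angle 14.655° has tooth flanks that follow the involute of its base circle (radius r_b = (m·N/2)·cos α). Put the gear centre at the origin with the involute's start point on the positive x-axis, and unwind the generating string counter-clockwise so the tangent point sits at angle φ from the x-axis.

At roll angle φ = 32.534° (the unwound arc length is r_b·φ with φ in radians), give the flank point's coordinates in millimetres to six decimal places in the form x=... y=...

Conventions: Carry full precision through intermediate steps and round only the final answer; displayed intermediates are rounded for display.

single-mesh involute tooth geometry (23T wheel at module 3.070)
pitch radius r_p = m·N/2 = 3.070·23/2 = 35.305000
base radius r_b = r_p·cos α = 35.305000·cos 14.655° = 34.156414
roll angle φ = 32.534° = 0.56782542 rad
x = r_b·(cos φ + φ·sin φ) = 39.226898
y = r_b·(sin φ − φ·cos φ) = 2.018030

x=39.226898 y=2.018030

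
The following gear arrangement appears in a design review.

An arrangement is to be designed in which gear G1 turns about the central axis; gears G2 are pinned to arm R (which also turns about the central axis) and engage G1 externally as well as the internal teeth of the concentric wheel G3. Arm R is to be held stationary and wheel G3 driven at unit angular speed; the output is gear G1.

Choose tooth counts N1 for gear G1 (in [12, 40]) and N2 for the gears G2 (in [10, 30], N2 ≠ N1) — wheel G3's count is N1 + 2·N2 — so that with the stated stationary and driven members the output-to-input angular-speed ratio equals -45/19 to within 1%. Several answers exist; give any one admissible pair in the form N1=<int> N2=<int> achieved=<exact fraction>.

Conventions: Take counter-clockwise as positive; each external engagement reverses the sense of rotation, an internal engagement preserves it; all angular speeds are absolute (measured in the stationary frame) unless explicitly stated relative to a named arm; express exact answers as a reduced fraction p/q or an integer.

N1=19 N2=13 achieved=-45/19

design class (target -45/19): planetary set
Willis with ω_arm = 0: ω_sun/ω_ring = −N3/N1; set equal to -45/19  ⇒  N3/N1 = −(-45/19) = 45/19
N3 = N1 + 2·N2  ⇒  N2/N1 = (N3/N1 − 1)/2 = (45/19 − 1)/2 = 13/19
smallest multiple with N1 ≥ 12 and N2 ≥ 10: k = 1  ⇒  N1 = 1·19 = 19, N2 = 1·13 = 13 (N1 ≤ 40, N2 ≤ 30, N2 ≠ N1 ✓), N3 = 19 + 2·13 = 45
check: −N3/N1 with N1 = 19, N3 = 45 gives -45/19; |achieved − target| = 0 ≤ 9/380 ✓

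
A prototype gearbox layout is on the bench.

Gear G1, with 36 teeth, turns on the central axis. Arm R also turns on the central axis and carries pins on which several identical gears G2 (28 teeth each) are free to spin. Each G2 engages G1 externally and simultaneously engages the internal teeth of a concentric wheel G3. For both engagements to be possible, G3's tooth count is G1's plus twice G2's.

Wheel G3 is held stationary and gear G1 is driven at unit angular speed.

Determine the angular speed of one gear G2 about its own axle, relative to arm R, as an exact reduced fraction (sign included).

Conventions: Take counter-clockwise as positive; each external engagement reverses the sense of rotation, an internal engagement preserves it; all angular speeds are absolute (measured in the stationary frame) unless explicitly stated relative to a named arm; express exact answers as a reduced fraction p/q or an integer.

-207/224

recognized (axles ride arm R): planetary set, 36/28/92 teeth
ring teeth: 36 + 2·28 = 92
36(ω_sun−ω_arm) = −92(ω_ring−ω_arm),  ω_ring = 0, ω_sun = 1
36(1−ω_arm) = −92(0−ω_arm)  ⇒  128·ω_arm = 36  ⇒  ω_arm = 9/32
sun–planet mesh: 36·(1−9/32) = −28·(ω_p−ω_arm)  ⇒  ω_p−ω_arm = -207/224
exact speed ratio = -207/224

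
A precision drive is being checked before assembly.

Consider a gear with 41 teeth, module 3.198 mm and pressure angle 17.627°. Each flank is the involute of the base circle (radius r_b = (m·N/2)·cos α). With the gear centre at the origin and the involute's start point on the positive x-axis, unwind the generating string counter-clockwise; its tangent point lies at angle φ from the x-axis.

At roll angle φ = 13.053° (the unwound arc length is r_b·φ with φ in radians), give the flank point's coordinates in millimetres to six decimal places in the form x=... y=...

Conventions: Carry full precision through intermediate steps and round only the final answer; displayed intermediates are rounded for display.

class = single-mesh tooth geometry [base-circle involute, m = 3.198, 41T]
pitch radius r_p = m·N/2 = 3.198·41/2 = 65.559000
base radius r_b = r_p·cos α = 65.559000·cos 17.627° = 62.480879
roll angle φ = 13.053° = 0.22781783 rad
x = r_b·(cos φ + φ·sin φ) = 64.081310
y = r_b·(sin φ − φ·cos φ) = 0.244981

x=64.081310 y=0.244981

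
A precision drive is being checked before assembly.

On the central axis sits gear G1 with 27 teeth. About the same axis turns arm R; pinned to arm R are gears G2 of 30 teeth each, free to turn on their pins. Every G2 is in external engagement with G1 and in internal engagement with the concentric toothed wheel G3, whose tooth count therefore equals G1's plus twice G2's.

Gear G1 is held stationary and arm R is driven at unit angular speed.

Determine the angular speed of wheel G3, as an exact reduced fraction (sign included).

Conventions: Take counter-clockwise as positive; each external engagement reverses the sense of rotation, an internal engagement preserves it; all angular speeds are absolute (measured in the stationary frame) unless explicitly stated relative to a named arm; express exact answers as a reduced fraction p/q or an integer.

38/29

planetary set (27T centre, 30T on arm, 87T internal) — Willis relation
ring teeth: 27 + 2·30 = 87
27(ω_sun−ω_arm) = −87(ω_ring−ω_arm),  ω_sun = 0, ω_arm = 1
ω_ring = 1 − (27/87)(0−1) = 38/29
exact speed ratio = 38/29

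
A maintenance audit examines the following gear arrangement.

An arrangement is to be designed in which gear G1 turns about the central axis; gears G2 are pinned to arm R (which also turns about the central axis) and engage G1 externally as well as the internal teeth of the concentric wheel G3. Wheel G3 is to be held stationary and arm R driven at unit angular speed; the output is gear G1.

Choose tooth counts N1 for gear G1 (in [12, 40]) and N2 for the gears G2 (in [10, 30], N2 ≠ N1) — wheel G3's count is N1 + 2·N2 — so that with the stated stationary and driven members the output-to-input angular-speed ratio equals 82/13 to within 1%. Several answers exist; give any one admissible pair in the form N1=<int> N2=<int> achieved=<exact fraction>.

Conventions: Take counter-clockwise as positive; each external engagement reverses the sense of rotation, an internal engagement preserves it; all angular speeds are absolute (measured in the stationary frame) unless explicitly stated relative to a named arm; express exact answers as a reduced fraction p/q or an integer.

class = planetary set [ratio 82/13 wanted; Willis about the carrier]
Willis with ω_ring = 0: ω_sun/ω_arm = (N1+N3)/N1; set equal to 82/13  ⇒  N3/N1 = 82/13 − 1 = 69/13
N3 = N1 + 2·N2  ⇒  N2/N1 = (N3/N1 − 1)/2 = (69/13 − 1)/2 = 28/13
smallest multiple with N1 ≥ 12 and N2 ≥ 10: k = 1  ⇒  N1 = 1·13 = 13, N2 = 1·28 = 28 (N1 ≤ 40, N2 ≤ 30, N2 ≠ N1 ✓), N3 = 13 + 2·28 = 69
check: (N1+N3)/N1 with N1 = 13, N3 = 69 gives 82/13; |achieved − target| = 0 ≤ 41/650 ✓

N1=13 N2=28 achieved=82/13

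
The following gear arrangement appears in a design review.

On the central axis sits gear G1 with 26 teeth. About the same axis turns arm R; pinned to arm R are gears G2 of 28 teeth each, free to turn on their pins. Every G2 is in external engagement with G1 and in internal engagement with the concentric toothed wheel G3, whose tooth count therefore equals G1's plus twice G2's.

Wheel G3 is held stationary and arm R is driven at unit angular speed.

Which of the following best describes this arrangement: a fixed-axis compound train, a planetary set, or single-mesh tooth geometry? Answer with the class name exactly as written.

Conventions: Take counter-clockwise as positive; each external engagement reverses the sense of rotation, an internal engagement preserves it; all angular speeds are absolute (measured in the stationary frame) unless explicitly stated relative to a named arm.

planetary set

topology: planetary set — G1 26T / G2 28T / G3 82T, arm = carrier (Willis)
classification: planetary set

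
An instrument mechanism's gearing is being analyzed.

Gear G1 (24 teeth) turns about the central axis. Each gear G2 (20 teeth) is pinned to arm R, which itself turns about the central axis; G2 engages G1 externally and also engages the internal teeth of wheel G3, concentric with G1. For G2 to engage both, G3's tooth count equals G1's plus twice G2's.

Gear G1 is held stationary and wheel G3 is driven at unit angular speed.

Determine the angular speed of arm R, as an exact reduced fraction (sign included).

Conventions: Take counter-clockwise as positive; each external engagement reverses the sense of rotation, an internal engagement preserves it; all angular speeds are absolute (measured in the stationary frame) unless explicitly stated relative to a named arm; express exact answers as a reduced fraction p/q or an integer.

8/11

topology: planetary set — G1 24T / G2 20T / G3 64T, arm = carrier (Willis)
ring teeth: 24 + 2·20 = 64
24(ω_sun−ω_arm) = −64(ω_ring−ω_arm),  ω_sun = 0, ω_ring = 1
24(0−ω_arm) = −64(1−ω_arm)  ⇒  88·ω_arm = 64  ⇒  ω_arm = 8/11
exact speed ratio = 8/11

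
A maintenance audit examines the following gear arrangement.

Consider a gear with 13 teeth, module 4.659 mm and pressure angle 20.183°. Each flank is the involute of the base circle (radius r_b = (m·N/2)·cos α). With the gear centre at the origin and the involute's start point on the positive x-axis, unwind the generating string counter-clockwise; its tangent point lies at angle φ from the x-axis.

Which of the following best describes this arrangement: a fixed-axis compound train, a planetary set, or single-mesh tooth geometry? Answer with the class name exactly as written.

single-mesh tooth geometry

single-mesh involute tooth geometry (13T wheel at module 4.659)
classification: single-mesh tooth geometry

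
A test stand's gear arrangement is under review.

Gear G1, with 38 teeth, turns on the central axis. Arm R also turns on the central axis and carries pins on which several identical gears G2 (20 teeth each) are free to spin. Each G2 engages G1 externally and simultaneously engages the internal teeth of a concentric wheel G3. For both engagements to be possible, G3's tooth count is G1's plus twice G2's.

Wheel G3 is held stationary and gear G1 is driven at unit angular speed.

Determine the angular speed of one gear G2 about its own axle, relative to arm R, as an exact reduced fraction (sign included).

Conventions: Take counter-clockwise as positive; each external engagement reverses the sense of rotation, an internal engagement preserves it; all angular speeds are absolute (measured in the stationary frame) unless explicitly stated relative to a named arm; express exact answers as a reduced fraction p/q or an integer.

-741/580

topology: planetary set — G1 38T / G2 20T / G3 78T, arm = carrier (Willis)
ring teeth: 38 + 2·20 = 78
38(ω_sun−ω_arm) = −78(ω_ring−ω_arm),  ω_ring = 0, ω_sun = 1
38(1−ω_arm) = −78(0−ω_arm)  ⇒  116·ω_arm = 38  ⇒  ω_arm = 19/58
sun–planet mesh: 38·(1−19/58) = −20·(ω_p−ω_arm)  ⇒  ω_p−ω_arm = -741/580
exact speed ratio = -741/580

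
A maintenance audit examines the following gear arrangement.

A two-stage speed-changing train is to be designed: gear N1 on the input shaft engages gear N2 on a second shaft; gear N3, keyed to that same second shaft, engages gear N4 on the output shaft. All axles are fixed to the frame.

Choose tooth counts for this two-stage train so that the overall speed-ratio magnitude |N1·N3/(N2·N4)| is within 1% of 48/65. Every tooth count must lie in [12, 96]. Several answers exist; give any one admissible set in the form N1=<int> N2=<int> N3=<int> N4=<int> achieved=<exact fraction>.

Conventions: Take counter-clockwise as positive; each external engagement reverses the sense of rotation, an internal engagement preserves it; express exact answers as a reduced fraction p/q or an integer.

N1=12 N2=13 N3=12 N4=15 achieved=48/65

class = fixed-axis compound train [2-stage, 48/65 wanted]
target = 48/65 in lowest terms: an exact hit needs N1·N3 = k·48 and N2·N4 = k·65 for one integer k, every count in [12, 96]; additionally prefer no 1:1 stage (N1 ≠ N2, N3 ≠ N4)
k = 1…2: no 1:1-free in-range split of k·48 and k·65 into factor pairs; take k = 3
k = 3: N1·N3 = 144 = 12·12, N2·N4 = 195 = 13·15
achieved = 12·12/(13·15) = 48/65; |achieved − target| = 0 ≤ 12/1625 ✓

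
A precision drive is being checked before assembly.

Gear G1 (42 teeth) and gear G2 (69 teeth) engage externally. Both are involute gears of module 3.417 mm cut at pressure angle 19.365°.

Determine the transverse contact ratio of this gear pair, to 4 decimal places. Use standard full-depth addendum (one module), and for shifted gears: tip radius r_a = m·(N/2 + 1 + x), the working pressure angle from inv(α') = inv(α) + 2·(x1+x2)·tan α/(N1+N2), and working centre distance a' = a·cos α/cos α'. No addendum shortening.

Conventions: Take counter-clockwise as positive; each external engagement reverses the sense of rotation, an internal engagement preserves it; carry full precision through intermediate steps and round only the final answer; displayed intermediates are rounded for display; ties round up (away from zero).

single-mesh involute tooth geometry (42T engaging 69T at module 3.417)
base radii: r_b1 = 67.697376, r_b2 = 111.217117
tip radii: r_a1 = 75.174000, r_a2 = 121.303500
no profile shift: α' = α, a' = a
action lengths: √(r_a1²−r_b1²) = 32.683262, √(r_a2²−r_b2²) = 48.428215
base pitch p_b = π·m·cos α = 10.127504
CR = (32.683262 + 48.428215 − 189.643500·sin 19.36500°)/10.127504 = 1.799906
contact ratio ≈ 1.7999

1.7999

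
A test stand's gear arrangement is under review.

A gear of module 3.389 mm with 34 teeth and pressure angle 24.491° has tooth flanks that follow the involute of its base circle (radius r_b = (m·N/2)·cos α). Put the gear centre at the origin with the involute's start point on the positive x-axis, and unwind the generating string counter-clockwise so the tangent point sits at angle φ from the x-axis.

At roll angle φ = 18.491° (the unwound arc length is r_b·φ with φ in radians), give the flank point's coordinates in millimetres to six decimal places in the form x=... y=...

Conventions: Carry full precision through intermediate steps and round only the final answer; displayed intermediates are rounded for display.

single-mesh involute tooth geometry (34T wheel at module 3.389)
pitch radius r_p = m·N/2 = 3.389·34/2 = 57.613000
base radius r_b = r_p·cos α = 57.613000·cos 24.491° = 52.429351
roll angle φ = 18.491° = 0.32272883 rad
x = r_b·(cos φ + φ·sin φ) = 55.089027
y = r_b·(sin φ − φ·cos φ) = 0.581348

x=55.089027 y=0.581348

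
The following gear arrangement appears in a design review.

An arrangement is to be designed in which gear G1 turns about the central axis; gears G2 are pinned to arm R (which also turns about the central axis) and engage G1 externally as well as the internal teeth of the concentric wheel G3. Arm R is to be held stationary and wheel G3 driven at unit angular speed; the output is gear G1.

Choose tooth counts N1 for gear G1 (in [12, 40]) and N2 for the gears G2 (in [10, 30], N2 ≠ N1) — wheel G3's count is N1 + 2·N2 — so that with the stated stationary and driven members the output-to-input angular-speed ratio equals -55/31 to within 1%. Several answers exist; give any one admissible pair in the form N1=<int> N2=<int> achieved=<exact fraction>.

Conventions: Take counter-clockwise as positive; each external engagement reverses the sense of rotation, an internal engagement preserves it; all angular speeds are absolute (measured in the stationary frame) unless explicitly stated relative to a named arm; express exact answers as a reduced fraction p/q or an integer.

N1=31 N2=12 achieved=-55/31

design class (target -55/31): planetary set
Willis with ω_arm = 0: ω_sun/ω_ring = −N3/N1; set equal to -55/31  ⇒  N3/N1 = −(-55/31) = 55/31
N3 = N1 + 2·N2  ⇒  N2/N1 = (N3/N1 − 1)/2 = (55/31 − 1)/2 = 12/31
smallest multiple with N1 ≥ 12 and N2 ≥ 10: k = 1  ⇒  N1 = 1·31 = 31, N2 = 1·12 = 12 (N1 ≤ 40, N2 ≤ 30, N2 ≠ N1 ✓), N3 = 31 + 2·12 = 55
check: −N3/N1 with N1 = 31, N3 = 55 gives -55/31; |achieved − target| = 0 ≤ 11/620 ✓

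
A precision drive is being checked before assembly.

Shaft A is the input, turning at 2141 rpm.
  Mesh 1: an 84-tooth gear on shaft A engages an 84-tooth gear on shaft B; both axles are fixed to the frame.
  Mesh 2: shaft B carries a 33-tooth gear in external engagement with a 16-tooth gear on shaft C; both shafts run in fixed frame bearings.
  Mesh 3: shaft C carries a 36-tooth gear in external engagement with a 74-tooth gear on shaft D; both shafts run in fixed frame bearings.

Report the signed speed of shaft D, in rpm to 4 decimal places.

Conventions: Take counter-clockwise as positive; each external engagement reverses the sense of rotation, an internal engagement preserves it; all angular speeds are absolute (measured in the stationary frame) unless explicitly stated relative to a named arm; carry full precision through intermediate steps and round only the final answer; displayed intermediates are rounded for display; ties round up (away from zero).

-2148.2331 rpm

recognized (4 fixed axles, 3 meshes): fixed-axis compound train
mesh 1 [84T→84T]: ω = 2141.0000×84/84 = 2141.0000 rpm, sense flips to −
mesh 2 [33T→16T]: ω = 2141.0000×33/16 = 4415.8125 rpm, sense flips to +
mesh 3 [36T→74T]: ω = 4415.8125×36/74 = 2148.2331 rpm, sense flips to −
signed output speed = -2148.2331 rpm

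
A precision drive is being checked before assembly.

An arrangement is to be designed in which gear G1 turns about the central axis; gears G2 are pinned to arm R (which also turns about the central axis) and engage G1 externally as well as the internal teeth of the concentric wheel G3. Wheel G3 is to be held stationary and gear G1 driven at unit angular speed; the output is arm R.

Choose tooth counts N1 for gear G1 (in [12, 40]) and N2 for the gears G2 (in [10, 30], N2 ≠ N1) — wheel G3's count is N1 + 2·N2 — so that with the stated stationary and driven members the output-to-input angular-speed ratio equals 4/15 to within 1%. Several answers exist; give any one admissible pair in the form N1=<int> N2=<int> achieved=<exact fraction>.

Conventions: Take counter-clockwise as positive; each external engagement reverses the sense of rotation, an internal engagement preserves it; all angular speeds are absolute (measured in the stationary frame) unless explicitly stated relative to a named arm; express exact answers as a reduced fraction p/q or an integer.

design class (target 4/15): planetary set
Willis with ω_ring = 0: ω_arm/ω_sun = N1/(N1+N3); set equal to 4/15  ⇒  N3/N1 = 1/(4/15) − 1 = 11/4
N3 = N1 + 2·N2  ⇒  N2/N1 = (N3/N1 − 1)/2 = (11/4 − 1)/2 = 7/8
smallest multiple with N1 ≥ 12 and N2 ≥ 10: k = 2  ⇒  N1 = 2·8 = 16, N2 = 2·7 = 14 (N1 ≤ 40, N2 ≤ 30, N2 ≠ N1 ✓), N3 = 16 + 2·14 = 44
check: N1/(N1+N3) with N1 = 16, N3 = 44 gives 4/15; |achieved − target| = 0 ≤ 1/375 ✓

N1=16 N2=14 achieved=4/15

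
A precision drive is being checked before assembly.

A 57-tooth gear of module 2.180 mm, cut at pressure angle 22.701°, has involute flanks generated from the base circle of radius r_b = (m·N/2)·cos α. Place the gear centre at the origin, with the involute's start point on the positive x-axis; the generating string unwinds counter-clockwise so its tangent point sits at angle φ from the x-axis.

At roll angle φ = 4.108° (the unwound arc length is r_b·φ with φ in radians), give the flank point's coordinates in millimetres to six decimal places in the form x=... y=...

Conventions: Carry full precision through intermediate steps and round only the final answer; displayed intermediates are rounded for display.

x=57.464006 y=0.007038

recognized (one wheel, involute flank): single-mesh tooth geometry, m = 2.180, N = 57
pitch radius r_p = m·N/2 = 2.180·57/2 = 62.130000
base radius r_b = r_p·cos α = 62.130000·cos 22.701° = 57.316873
roll angle φ = 4.108° = 0.07169813 rad
x = r_b·(cos φ + φ·sin φ) = 57.464006
y = r_b·(sin φ − φ·cos φ) = 0.007038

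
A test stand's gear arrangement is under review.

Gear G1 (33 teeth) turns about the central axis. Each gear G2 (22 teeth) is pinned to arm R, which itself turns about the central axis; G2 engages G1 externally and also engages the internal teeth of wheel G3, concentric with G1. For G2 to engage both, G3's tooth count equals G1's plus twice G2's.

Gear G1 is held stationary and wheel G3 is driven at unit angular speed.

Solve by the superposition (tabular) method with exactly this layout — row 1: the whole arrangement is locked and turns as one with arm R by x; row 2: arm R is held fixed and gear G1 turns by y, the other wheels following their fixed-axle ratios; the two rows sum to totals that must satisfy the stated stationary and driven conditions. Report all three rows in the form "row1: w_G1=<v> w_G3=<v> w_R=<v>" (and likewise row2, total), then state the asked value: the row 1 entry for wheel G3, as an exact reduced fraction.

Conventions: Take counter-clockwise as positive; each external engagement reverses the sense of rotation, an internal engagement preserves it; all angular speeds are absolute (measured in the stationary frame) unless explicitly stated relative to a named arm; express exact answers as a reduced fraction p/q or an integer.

topology: planetary set — G1 33T / G2 22T / G3 77T, arm = carrier (Willis)
row 1 — lock + rotate with arm: ω_sun = ω_ring = ω_arm = x
row 2: sun turns y, ring = −(33/77)·y, arm 0
boundary: total ω_sun = x + y = 0 and total ω_ring = x − (33/77)·y = 1  ⇒  y = -7/10, x = 7/10
row 2 ring = −(33/77)·(-7/10) = 3/10
totals (row 1 + row 2): sun 7/10 + (-7/10) = 0, ring 7/10 + 3/10 = 1, arm 7/10 + 0 = 7/10
asked cell (row1, ring) = 7/10

row1: w_G1=7/10 w_G3=7/10 w_R=7/10
row2: w_G1=-7/10 w_G3=3/10 w_R=0
total: w_G1=0 w_G3=1 w_R=7/10
asked value: 7/10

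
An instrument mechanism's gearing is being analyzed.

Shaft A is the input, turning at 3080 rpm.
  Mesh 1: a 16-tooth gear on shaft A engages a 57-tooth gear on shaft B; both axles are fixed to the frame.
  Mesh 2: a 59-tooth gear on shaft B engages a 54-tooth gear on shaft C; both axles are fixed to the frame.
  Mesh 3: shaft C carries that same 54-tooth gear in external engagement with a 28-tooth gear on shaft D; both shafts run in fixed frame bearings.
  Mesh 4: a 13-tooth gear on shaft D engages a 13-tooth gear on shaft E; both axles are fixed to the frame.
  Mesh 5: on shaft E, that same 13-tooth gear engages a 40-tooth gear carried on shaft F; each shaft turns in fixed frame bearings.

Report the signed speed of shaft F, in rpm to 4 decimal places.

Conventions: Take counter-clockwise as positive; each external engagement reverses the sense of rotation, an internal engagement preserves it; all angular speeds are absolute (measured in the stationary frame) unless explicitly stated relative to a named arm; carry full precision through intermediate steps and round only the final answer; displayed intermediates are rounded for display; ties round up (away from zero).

-592.0702 rpm

topology: fixed-axis compound train — 5 meshes, A→F
mesh 1 [16T→57T]: ω = 3080.0000×16/57 = 864.5614 rpm, sense flips to −
mesh 2 [59T→54T]: ω = 864.5614×59/54 = 944.6134 rpm, sense flips to +
mesh 3 [54T→28T]: ω = 944.6134×54/28 = 1821.7544 rpm, sense flips to −
mesh 4 [13T→13T]: ω = 1821.7544×13/13 = 1821.7544 rpm, sense flips to +
mesh 5 [13T→40T]: ω = 1821.7544×13/40 = 592.0702 rpm, sense flips to −
signed output speed = -592.0702 rpm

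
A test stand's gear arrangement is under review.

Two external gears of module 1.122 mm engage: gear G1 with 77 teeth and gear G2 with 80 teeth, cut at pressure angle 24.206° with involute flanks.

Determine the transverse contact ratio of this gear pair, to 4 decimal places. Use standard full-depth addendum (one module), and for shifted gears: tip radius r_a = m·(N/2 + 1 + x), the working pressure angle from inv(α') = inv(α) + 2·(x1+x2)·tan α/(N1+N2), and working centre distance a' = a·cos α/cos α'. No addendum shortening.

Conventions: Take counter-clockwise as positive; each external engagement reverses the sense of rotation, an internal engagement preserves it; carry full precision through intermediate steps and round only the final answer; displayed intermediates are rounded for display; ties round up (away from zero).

topology: single-mesh involute geometry — m = 1.122, 77T/80T pair
base radii: r_b1 = 39.398998, r_b2 = 40.934024
tip radii: r_a1 = 44.319000, r_a2 = 46.002000
no profile shift: α' = α, a' = a
action lengths: √(r_a1²−r_b1²) = 20.295140, √(r_a2²−r_b2²) = 20.990228
base pitch p_b = π·m·cos α = 3.214951
CR = (20.295140 + 20.990228 − 88.077000·sin 24.20600°)/3.214951 = 1.608785
contact ratio ≈ 1.6088

1.6088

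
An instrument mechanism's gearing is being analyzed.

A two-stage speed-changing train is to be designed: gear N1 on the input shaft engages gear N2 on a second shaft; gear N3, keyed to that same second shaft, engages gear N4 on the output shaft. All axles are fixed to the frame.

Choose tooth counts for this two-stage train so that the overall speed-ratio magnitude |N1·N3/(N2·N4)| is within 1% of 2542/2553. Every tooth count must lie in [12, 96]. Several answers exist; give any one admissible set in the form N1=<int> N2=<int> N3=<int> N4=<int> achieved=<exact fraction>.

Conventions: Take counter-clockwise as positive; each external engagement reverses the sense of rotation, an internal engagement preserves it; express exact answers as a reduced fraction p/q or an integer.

class = fixed-axis compound train [2-stage, 2542/2553 wanted]
target = 2542/2553 in lowest terms: an exact hit needs N1·N3 = k·2542 and N2·N4 = k·2553 for one integer k, every count in [12, 96]; additionally prefer no 1:1 stage (N1 ≠ N2, N3 ≠ N4)
k = 1: N1·N3 = 2542 = 31·82, N2·N4 = 2553 = 37·69
achieved = 31·82/(37·69) = 2542/2553; |achieved − target| = 0 ≤ 1271/127650 ✓

N1=31 N2=37 N3=82 N4=69 achieved=2542/2553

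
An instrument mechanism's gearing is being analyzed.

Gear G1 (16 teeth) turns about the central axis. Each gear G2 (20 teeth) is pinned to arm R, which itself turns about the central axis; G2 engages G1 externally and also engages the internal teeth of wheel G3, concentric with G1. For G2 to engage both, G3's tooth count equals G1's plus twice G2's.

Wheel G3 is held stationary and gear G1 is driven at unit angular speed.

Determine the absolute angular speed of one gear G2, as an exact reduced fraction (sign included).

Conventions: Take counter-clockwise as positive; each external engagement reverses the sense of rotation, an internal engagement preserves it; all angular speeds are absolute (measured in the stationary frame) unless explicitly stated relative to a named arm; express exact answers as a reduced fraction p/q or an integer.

-2/5

topology: planetary set — G1 16T / G2 20T / G3 56T, arm = carrier (Willis)
ring teeth: 16 + 2·20 = 56
16(ω_sun−ω_arm) = −56(ω_ring−ω_arm),  ω_ring = 0, ω_sun = 1
16(1−ω_arm) = −56(0−ω_arm)  ⇒  72·ω_arm = 16  ⇒  ω_arm = 2/9
sun–planet mesh: 16·(1−2/9) = −20·(ω_p−ω_arm)  ⇒  ω_p−ω_arm = -28/45
ω_p = 2/9 − 28/45 = -2/5
exact speed ratio = -2/5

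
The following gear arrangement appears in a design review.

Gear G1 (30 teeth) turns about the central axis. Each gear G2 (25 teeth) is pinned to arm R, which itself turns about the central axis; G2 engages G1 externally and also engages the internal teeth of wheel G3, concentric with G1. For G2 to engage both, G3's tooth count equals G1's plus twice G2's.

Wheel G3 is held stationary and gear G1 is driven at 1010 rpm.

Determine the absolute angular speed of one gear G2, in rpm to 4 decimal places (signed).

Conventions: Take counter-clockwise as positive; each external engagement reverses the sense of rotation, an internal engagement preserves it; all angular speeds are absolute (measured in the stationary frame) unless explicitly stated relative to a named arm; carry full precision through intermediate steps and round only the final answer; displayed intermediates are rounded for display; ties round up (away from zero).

-606.0000 rpm

topology: planetary set — G1 30T / G2 25T / G3 80T, arm = carrier (Willis)
normalise by the input: solve with ω_sun = 1, then scale by 1010 rpm
ring teeth: 30 + 2·25 = 80
30(ω_sun−ω_arm) = −80(ω_ring−ω_arm),  ω_ring = 0, ω_sun = 1
30(1−ω_arm) = −80(0−ω_arm)  ⇒  110·ω_arm = 30  ⇒  ω_arm = 3/11
sun–planet mesh: 30·(1−3/11) = −25·(ω_p−ω_arm)  ⇒  ω_p−ω_arm = -48/55
ω_p = 3/11 − 48/55 = -3/5
scale: ω_p = -3/5 × 1010 rpm = -606.0000 rpm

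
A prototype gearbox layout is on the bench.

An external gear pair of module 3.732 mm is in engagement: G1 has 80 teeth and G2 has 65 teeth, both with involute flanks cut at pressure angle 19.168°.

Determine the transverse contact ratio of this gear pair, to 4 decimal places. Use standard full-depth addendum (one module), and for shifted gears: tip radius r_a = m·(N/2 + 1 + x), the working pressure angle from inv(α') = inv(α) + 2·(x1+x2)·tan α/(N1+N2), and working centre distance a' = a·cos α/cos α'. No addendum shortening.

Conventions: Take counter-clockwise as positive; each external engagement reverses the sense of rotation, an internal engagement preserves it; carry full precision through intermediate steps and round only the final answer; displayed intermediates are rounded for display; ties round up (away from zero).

recognized (one external pair, fixed centres): single-mesh tooth geometry, m = 3.732, N1 = 80, N2 = 65
base radii: r_b1 = 141.003901, r_b2 = 114.565670
tip radii: r_a1 = 153.012000, r_a2 = 125.022000
no profile shift: α' = α, a' = a
action lengths: √(r_a1²−r_b1²) = 59.418616, √(r_a2²−r_b2²) = 50.052051
base pitch p_b = π·m·cos α = 11.074421
CR = (59.418616 + 50.052051 − 270.570000·sin 19.16800°)/11.074421 = 1.863027
contact ratio ≈ 1.8630

1.8630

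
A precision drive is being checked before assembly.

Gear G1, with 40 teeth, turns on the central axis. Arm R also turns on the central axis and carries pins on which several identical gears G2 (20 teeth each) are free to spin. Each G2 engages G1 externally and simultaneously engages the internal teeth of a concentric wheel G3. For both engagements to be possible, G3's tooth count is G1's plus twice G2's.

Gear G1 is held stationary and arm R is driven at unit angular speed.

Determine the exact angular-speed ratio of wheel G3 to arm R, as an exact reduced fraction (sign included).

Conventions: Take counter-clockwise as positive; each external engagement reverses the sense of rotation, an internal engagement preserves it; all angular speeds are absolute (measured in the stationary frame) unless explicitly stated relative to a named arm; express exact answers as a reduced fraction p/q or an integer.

planetary set (40T centre, 20T on arm, 80T internal) — Willis relation
ring teeth: 40 + 2·20 = 80
40(ω_sun−ω_arm) = −80(ω_ring−ω_arm),  ω_sun = 0, ω_arm = 1
ω_ring = 1 − (40/80)(0−1) = 3/2
ω_out/ω_in = 3/2

3/2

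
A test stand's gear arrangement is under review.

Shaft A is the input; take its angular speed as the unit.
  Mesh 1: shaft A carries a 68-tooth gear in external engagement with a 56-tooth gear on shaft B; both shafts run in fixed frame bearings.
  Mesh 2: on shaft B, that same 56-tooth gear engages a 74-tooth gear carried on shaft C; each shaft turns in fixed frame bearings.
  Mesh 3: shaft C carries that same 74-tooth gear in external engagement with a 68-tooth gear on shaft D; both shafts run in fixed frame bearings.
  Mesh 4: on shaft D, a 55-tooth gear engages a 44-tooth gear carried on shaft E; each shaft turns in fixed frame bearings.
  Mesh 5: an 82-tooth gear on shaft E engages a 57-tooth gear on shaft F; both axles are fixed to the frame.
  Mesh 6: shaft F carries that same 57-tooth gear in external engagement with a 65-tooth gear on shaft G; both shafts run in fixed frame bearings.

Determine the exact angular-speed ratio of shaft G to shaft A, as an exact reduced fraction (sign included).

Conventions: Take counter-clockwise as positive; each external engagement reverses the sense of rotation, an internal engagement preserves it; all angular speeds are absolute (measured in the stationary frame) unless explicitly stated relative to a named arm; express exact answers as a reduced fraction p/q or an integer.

class = fixed-axis compound train [6 meshes; 6 ratios multiply, 6 sense flips]
mesh 1 [68T→56T]: running ratio 17/14, sense −
mesh 2 [56T→74T]: running ratio 34/37, sense +
mesh 3 [74T→68T]: running ratio 1, sense −
mesh 4 [55T→44T]: running ratio 5/4, sense +
mesh 5 [82T→57T]: running ratio 205/114, sense −
mesh 6 [57T→65T]: running ratio 41/26, sense +
ω_out/ω_in = 41/26

41/26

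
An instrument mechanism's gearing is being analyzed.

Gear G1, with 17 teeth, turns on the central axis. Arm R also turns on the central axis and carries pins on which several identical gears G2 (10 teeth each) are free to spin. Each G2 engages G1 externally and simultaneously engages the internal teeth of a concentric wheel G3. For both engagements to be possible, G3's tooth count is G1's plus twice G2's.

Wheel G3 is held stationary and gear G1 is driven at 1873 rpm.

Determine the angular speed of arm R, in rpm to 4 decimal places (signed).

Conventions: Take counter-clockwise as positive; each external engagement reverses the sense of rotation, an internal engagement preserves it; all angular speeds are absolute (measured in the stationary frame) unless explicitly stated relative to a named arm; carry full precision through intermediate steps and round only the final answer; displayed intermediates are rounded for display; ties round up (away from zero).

+589.6481 rpm

planetary set (17T centre, 10T on arm, 37T internal) — Willis relation
normalise by the input: solve with ω_sun = 1, then scale by 1873 rpm
ring teeth: 17 + 2·10 = 37
17(ω_sun−ω_arm) = −37(ω_ring−ω_arm),  ω_ring = 0, ω_sun = 1
17(1−ω_arm) = −37(0−ω_arm)  ⇒  54·ω_arm = 17  ⇒  ω_arm = 17/54
scale: ω_arm = 17/54 × 1873 rpm = +589.6481 rpm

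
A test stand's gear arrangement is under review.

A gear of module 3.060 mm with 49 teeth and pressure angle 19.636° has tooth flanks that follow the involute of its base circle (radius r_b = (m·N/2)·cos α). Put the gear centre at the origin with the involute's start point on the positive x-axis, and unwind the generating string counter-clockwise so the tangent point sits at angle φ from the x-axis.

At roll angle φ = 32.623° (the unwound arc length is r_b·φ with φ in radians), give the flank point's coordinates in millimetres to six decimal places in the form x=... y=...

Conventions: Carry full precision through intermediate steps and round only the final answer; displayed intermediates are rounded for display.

x=81.144800 y=4.205376

recognized (one wheel, involute flank): single-mesh tooth geometry, m = 3.060, N = 49
pitch radius r_p = m·N/2 = 3.060·49/2 = 74.970000
base radius r_b = r_p·cos α = 74.970000·cos 19.636° = 70.610232
roll angle φ = 32.623° = 0.56937876 rad
x = r_b·(cos φ + φ·sin φ) = 81.144800
y = r_b·(sin φ − φ·cos φ) = 4.205376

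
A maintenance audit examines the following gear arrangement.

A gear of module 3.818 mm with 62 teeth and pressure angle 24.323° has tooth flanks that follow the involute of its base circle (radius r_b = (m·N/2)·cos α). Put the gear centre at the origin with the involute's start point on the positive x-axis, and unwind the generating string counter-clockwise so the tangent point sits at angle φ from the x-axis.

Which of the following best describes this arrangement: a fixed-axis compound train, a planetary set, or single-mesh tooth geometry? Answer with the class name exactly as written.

single-mesh tooth geometry

class = single-mesh tooth geometry [base-circle involute, m = 3.818, 62T]
classification: single-mesh tooth geometry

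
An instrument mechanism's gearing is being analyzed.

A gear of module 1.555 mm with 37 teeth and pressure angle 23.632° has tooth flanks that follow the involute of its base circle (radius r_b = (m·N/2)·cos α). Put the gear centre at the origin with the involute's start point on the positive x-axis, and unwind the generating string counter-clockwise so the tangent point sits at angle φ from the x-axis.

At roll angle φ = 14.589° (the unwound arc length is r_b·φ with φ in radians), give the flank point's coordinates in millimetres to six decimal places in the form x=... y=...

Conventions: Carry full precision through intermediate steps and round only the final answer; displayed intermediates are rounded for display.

x=27.195587 y=0.144090

single-mesh involute tooth geometry (37T wheel at module 1.555)
pitch radius r_p = m·N/2 = 1.555·37/2 = 28.767500
base radius r_b = r_p·cos α = 28.767500·cos 23.632° = 26.355028
roll angle φ = 14.589° = 0.25462608 rad
x = r_b·(cos φ + φ·sin φ) = 27.195587
y = r_b·(sin φ − φ·cos φ) = 0.144090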